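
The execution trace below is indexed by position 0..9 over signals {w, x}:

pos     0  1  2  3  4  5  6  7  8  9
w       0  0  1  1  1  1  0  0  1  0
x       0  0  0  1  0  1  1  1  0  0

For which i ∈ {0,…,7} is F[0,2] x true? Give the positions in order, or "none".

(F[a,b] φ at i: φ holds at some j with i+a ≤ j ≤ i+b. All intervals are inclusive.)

Evaluate at each i in [0,7]:
  i=0: ✗ (none in [0,2])
  i=1: ✓ (witness j=3)
  i=2: ✓ (witness j=3)
  i=3: ✓ (witness j=3)
  i=4: ✓ (witness j=5)
  i=5: ✓ (witness j=5)
  i=6: ✓ (witness j=6)
  i=7: ✓ (witness j=7)

1, 2, 3, 4, 5, 6, 7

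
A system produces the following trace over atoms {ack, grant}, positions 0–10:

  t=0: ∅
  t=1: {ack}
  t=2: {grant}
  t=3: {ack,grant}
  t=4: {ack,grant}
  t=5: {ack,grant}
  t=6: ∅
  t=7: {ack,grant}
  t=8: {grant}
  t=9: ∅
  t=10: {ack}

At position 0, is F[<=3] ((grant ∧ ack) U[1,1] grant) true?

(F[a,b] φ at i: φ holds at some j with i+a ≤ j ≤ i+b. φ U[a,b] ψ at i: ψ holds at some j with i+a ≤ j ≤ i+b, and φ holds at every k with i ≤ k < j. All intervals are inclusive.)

Check ((grant ∧ ack) U[1,1] grant) at each j in [0,3]:
  j=0: fails
  j=1: fails
  j=2: fails
  j=3: holds
Found at j=3 → formula holds.

True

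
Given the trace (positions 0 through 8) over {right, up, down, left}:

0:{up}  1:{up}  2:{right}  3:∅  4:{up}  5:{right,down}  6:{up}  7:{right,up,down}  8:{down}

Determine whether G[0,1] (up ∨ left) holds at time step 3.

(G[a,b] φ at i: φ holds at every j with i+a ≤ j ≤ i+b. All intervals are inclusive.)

False

Check (up ∨ left) at every j in [3,4]:
  j=3: false
  j=4: true
Fails at j=3 → formula fails.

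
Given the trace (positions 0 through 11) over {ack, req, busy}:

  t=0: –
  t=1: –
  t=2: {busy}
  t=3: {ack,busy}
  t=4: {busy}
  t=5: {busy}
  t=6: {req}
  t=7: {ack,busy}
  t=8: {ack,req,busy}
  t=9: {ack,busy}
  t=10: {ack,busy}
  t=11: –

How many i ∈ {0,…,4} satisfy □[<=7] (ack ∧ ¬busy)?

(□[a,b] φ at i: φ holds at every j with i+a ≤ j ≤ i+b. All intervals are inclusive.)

0

Evaluate at each i in [0,4]:
  i=0: ✗ (fails at j=0)
  i=1: ✗ (fails at j=1)
  i=2: ✗ (fails at j=2)
  i=3: ✗ (fails at j=3)
  i=4: ✗ (fails at j=4)
Positions where it holds: {} → 0.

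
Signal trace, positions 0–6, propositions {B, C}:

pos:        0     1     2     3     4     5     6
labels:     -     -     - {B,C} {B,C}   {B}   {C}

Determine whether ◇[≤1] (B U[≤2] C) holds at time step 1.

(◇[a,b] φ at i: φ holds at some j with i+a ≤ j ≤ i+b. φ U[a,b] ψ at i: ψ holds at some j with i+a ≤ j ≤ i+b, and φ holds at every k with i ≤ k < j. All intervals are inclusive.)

Check (B U[≤2] C) at each j in [1,2]:
  j=1: fails
  j=2: fails
No position in the window satisfies it → formula fails.

False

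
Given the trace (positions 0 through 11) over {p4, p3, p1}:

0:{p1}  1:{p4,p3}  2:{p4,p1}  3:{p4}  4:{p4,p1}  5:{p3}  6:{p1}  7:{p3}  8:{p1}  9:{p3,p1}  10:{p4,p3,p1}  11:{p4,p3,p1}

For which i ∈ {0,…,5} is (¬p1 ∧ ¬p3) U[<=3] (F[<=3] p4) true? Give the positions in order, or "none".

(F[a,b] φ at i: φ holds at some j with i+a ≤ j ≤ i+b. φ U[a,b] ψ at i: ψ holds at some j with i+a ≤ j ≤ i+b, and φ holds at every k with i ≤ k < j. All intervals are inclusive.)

Evaluate at each i in [0,5]:
  i=0: ✓ (rhs at j=0)
  i=1: ✓ (rhs at j=1)
  i=2: ✓ (rhs at j=2)
  i=3: ✓ (rhs at j=3)
  i=4: ✓ (rhs at j=4)
  i=5: ✗ (lhs fails at k=5 before rhs at j=7)

0, 1, 2, 3, 4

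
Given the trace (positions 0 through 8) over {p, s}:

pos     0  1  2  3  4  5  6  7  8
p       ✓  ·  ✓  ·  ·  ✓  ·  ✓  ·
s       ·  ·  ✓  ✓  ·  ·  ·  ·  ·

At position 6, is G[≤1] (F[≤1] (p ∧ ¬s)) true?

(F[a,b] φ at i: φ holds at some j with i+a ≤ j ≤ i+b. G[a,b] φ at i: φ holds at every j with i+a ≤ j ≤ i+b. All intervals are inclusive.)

Yes

Check F[≤1] (p ∧ ¬s) at every j in [6,7]:
  j=6: holds (witness at 7)
  j=7: holds (witness at 7)
All positions satisfy it → formula holds.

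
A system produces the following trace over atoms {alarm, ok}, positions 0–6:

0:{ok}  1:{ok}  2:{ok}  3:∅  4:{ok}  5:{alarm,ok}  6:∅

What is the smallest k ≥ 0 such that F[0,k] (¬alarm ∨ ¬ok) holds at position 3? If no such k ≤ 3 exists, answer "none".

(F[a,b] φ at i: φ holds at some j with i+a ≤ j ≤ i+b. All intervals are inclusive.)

0

Scan j = 3,4,… for (¬alarm ∨ ¬ok):
  j=3: holds
First hit at j=3, so smallest k = 3-3 = 0.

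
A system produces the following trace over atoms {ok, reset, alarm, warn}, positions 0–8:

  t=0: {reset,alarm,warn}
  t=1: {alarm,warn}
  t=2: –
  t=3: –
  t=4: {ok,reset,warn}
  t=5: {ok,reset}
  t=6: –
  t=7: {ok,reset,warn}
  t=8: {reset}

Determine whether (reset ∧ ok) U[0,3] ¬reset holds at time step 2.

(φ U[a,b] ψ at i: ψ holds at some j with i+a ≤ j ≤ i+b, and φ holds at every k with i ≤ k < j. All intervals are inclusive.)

Holds

Need some j in [2,5] with ¬reset, and (reset ∧ ok) at every k in [2,j-1].
  j=2: ¬reset holds; no prefix to check → satisfied.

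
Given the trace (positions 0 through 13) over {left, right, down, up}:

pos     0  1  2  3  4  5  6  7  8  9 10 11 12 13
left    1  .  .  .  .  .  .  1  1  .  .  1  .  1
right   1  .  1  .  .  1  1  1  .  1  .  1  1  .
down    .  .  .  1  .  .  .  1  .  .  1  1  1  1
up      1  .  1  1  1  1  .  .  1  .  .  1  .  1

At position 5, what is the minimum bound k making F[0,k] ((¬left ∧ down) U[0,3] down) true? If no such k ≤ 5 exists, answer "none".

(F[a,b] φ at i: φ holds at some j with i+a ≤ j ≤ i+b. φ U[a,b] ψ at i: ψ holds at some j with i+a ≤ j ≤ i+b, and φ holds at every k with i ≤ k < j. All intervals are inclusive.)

2

Scan j = 5,6,… for ((¬left ∧ down) U[0,3] down):
  j=5: fails
  j=6: fails
  j=7: holds
First hit at j=7, so smallest k = 7-5 = 2.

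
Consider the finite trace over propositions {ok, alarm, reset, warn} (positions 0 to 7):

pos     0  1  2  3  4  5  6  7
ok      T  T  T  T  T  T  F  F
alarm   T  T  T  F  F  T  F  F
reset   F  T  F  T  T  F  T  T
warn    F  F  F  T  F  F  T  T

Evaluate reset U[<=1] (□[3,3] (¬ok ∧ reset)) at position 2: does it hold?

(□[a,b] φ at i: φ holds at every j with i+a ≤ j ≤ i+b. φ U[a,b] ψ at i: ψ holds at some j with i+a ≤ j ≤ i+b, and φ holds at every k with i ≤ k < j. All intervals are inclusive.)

No

Need some j in [2,3] with □[3,3] (¬ok ∧ reset), and reset at every k in [2,j-1].
  j=2: □[3,3] (¬ok ∧ reset) — fails at 5.
  j=3: □[3,3] (¬ok ∧ reset) holds, but reset fails at k=2 → not this j.
No j in the window works → until fails.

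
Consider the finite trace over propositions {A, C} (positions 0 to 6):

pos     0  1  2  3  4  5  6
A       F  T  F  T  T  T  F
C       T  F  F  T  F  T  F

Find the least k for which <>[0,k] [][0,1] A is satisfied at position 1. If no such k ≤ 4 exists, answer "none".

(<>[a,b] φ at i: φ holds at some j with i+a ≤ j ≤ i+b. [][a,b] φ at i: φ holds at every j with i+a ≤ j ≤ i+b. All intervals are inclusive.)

Scan j = 1,2,… for [][0,1] A:
  j=1: fails
  j=2: fails
  j=3: holds
First hit at j=3, so smallest k = 3-1 = 2.

2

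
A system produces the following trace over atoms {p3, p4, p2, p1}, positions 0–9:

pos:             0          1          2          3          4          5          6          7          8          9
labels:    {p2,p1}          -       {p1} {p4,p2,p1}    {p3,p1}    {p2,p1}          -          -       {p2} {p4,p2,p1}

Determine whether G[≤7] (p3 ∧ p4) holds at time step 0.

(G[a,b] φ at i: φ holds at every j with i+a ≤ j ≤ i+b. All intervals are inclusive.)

Check (p3 ∧ p4) at every j in [0,7]:
  j=0: false
  j=1: false
  j=2: false
  j=3: false
  j=4: false
  j=5: false
  j=6: false
  j=7: false
Fails at j=0 → formula fails.

No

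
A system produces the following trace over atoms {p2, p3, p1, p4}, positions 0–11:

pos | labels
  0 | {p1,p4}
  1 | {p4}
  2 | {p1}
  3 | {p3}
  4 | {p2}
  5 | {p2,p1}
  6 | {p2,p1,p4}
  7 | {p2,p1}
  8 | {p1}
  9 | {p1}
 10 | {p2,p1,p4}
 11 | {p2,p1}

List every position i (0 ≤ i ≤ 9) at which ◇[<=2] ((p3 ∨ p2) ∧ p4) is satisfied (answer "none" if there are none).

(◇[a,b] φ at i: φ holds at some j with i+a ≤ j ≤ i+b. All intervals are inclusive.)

4, 5, 6, 8, 9

Evaluate at each i in [0,9]:
  i=0: ✗ (none in [0,2])
  i=1: ✗ (none in [1,3])
  i=2: ✗ (none in [2,4])
  i=3: ✗ (none in [3,5])
  i=4: ✓ (witness j=6)
  i=5: ✓ (witness j=6)
  i=6: ✓ (witness j=6)
  i=7: ✗ (none in [7,9])
  i=8: ✓ (witness j=10)
  i=9: ✓ (witness j=10)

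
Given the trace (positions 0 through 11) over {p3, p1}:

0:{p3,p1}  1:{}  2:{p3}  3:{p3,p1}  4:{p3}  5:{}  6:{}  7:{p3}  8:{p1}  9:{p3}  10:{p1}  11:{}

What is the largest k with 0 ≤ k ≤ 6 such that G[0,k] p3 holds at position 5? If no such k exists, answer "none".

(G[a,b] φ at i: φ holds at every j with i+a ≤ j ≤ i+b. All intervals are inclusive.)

p3 must hold from j=5 onward; find where it first fails.
  j=5: fails → no k works.

none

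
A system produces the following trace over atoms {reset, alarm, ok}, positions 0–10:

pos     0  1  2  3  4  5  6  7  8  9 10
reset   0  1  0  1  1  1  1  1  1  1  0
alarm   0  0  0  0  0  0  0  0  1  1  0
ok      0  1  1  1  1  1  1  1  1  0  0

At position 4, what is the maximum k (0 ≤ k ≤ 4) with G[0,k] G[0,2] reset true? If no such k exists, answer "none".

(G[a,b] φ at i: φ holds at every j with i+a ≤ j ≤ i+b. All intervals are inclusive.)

G[0,2] reset must hold from j=4 onward; find where it first fails.
  j=4: holds
  j=5: holds
  j=6: holds
  j=7: holds
  j=8: fails
Holds on [4,7], so largest k = 3.

3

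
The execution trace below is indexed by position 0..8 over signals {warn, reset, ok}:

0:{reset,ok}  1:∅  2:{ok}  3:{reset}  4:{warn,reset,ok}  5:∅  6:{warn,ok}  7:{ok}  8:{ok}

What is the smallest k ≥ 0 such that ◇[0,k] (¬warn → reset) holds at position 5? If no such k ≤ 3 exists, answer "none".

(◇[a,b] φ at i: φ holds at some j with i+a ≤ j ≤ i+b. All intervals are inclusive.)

Scan j = 5,6,… for (¬warn → reset):
  j=5: fails
  j=6: holds
First hit at j=6, so smallest k = 6-5 = 1.

1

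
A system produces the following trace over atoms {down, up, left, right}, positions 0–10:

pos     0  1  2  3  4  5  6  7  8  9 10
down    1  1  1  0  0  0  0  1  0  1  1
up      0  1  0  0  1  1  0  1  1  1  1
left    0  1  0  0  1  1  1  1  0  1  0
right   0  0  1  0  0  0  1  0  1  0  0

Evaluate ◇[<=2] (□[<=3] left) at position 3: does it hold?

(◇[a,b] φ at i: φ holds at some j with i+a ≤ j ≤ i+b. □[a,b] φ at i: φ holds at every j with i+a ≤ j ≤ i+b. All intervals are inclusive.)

True

Check □[<=3] left at each j in [3,5]:
  j=3: fails at 3
  j=4: holds on [4,7]
  j=5: fails at 8
Found at j=4 → formula holds.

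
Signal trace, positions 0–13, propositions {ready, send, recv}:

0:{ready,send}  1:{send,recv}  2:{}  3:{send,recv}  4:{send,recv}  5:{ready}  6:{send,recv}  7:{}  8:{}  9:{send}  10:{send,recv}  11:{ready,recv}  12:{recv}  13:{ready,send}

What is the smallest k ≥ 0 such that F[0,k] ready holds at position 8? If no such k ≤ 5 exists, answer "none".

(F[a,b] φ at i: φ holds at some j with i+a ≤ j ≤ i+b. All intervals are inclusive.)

3

Scan j = 8,9,… for ready:
  j=8: fails
  j=9: fails
  j=10: fails
  j=11: holds
First hit at j=11, so smallest k = 11-8 = 3.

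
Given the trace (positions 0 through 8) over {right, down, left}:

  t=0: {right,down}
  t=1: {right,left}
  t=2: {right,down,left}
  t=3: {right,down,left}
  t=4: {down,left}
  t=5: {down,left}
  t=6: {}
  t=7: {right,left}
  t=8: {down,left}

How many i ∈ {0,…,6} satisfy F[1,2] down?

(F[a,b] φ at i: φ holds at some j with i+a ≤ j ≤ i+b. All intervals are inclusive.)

6

Evaluate at each i in [0,6]:
  i=0: ✓ (witness j=2)
  i=1: ✓ (witness j=2)
  i=2: ✓ (witness j=3)
  i=3: ✓ (witness j=4)
  i=4: ✓ (witness j=5)
  i=5: ✗ (none in [6,7])
  i=6: ✓ (witness j=8)
Positions where it holds: {0, 1, 2, 3, 4, 6} → 6.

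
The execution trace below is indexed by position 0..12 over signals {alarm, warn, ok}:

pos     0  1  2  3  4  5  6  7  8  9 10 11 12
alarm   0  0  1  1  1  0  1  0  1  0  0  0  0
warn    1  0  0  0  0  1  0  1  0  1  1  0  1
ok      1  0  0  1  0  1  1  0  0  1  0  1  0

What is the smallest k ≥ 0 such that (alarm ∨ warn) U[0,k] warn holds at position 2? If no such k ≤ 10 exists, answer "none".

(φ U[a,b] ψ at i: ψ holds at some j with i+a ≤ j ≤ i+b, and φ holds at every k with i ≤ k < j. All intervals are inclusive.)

Need earliest j ≥ 2 with warn, and (alarm ∨ warn) at every k in [2,j-1].
  j=2: rhs fails.
  j=3: rhs fails.
  j=4: rhs fails.
  j=5: rhs holds; lhs holds on [2,4]. k = 3.

3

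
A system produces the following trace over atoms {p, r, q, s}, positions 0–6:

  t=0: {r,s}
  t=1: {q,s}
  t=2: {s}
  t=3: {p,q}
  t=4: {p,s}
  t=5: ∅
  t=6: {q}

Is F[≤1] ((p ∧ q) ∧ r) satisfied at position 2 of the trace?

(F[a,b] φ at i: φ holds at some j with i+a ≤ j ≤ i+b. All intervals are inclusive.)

Does not hold

Check ((p ∧ q) ∧ r) at each j in [2,3]:
  j=2: false
  j=3: false
No position in the window satisfies it → formula fails.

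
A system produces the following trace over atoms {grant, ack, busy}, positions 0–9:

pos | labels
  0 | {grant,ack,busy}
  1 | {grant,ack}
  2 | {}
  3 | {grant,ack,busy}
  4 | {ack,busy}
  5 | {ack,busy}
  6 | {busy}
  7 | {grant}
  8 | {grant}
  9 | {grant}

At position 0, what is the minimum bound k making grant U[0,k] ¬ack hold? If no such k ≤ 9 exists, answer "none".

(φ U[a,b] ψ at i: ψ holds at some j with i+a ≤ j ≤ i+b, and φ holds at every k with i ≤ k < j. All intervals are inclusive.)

2

Need earliest j ≥ 0 with ¬ack, and grant at every k in [0,j-1].
  j=0: rhs fails.
  j=1: rhs fails.
  j=2: rhs holds; lhs holds on [0,1]. k = 2.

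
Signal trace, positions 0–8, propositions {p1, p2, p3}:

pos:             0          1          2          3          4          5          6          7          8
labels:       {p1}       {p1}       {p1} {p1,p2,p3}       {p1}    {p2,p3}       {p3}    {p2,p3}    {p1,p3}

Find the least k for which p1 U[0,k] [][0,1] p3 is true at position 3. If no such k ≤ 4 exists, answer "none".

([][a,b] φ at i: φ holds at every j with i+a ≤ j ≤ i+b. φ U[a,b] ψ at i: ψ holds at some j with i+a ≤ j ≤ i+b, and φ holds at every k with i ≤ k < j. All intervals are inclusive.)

Need earliest j ≥ 3 with [][0,1] p3, and p1 at every k in [3,j-1].
  j=3: rhs fails.
  j=4: rhs fails.
  j=5: rhs holds; lhs holds on [3,4]. k = 2.

2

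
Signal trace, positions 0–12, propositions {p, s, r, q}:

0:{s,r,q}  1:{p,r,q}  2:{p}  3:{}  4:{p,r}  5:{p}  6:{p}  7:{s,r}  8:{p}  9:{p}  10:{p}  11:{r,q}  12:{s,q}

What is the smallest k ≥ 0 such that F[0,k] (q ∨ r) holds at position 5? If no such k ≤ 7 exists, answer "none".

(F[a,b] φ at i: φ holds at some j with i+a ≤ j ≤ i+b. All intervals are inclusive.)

2

Scan j = 5,6,… for (q ∨ r):
  j=5: fails
  j=6: fails
  j=7: holds
First hit at j=7, so smallest k = 7-5 = 2.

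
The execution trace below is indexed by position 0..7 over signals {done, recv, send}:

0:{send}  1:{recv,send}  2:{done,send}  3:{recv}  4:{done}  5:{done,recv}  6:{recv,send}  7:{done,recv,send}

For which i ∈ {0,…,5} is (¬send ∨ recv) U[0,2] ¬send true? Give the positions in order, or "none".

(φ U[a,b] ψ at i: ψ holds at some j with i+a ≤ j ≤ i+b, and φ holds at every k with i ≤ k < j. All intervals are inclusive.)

Evaluate at each i in [0,5]:
  i=0: ✗ (no rhs in [0,2])
  i=1: ✗ (lhs fails at k=2 before rhs at j=3)
  i=2: ✗ (lhs fails at k=2 before rhs at j=3)
  i=3: ✓ (rhs at j=3)
  i=4: ✓ (rhs at j=4)
  i=5: ✓ (rhs at j=5)

3, 4, 5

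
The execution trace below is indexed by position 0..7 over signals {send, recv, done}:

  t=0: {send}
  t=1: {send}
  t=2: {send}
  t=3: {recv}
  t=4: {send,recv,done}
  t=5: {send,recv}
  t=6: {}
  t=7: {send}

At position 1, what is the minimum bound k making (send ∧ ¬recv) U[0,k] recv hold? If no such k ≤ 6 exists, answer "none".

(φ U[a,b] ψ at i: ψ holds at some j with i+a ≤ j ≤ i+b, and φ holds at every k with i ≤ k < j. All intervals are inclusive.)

2

Need earliest j ≥ 1 with recv, and (send ∧ ¬recv) at every k in [1,j-1].
  j=1: rhs fails.
  j=2: rhs fails.
  j=3: rhs holds; lhs holds on [1,2]. k = 2.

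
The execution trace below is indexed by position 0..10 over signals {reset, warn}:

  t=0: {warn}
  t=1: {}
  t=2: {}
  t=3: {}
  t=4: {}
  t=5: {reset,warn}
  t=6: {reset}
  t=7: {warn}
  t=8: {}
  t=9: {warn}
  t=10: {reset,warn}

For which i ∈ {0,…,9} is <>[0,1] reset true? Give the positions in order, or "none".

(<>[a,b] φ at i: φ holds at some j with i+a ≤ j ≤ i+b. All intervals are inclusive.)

Evaluate at each i in [0,9]:
  i=0: ✗ (none in [0,1])
  i=1: ✗ (none in [1,2])
  i=2: ✗ (none in [2,3])
  i=3: ✗ (none in [3,4])
  i=4: ✓ (witness j=5)
  i=5: ✓ (witness j=5)
  i=6: ✓ (witness j=6)
  i=7: ✗ (none in [7,8])
  i=8: ✗ (none in [8,9])
  i=9: ✓ (witness j=10)

4, 5, 6, 9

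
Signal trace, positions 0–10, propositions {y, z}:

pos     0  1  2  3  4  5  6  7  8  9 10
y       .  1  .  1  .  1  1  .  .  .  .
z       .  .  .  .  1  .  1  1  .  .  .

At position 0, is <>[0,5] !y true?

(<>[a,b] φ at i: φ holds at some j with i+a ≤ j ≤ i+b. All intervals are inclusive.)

Check !y at each j in [0,5]:
  j=0: true
  j=1: false
  j=2: true
  j=3: false
  j=4: true
  j=5: false
Found at j=0 → formula holds.

True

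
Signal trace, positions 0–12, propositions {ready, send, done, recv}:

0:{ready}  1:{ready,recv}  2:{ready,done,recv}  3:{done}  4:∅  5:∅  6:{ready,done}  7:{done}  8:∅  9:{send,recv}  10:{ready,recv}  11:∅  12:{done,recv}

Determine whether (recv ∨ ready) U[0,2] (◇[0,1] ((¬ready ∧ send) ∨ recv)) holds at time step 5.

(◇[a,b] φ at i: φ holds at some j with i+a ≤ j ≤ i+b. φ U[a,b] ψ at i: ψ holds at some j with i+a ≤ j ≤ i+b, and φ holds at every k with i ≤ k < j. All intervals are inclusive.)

Does not hold

Need some j in [5,7] with ◇[0,1] ((¬ready ∧ send) ∨ recv), and (recv ∨ ready) at every k in [5,j-1].
  j=5: ◇[0,1] ((¬ready ∧ send) ∨ recv) — fails (none in [5,6]).
  j=6: ◇[0,1] ((¬ready ∧ send) ∨ recv) — fails (none in [6,7]).
  j=7: ◇[0,1] ((¬ready ∧ send) ∨ recv) — fails (none in [7,8]).
No j in the window works → until fails.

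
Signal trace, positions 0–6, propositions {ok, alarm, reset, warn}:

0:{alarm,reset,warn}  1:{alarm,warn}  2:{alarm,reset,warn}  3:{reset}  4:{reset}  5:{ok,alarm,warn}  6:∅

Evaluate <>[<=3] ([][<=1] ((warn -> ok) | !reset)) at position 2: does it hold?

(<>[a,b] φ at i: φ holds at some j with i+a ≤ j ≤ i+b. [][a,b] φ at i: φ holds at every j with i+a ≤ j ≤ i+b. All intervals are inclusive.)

Holds

Check [][<=1] ((warn -> ok) | !reset) at each j in [2,5]:
  j=2: fails at 2
  j=3: holds on [3,4]
  j=4: holds on [4,5]
  j=5: holds on [5,6]
Found at j=3 → formula holds.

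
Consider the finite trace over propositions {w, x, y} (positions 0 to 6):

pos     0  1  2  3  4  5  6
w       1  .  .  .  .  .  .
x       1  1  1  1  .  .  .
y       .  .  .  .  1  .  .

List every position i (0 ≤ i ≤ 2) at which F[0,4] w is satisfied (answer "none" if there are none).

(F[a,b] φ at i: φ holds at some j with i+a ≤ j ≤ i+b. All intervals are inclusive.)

0

Evaluate at each i in [0,2]:
  i=0: ✓ (witness j=0)
  i=1: ✗ (none in [1,5])
  i=2: ✗ (none in [2,6])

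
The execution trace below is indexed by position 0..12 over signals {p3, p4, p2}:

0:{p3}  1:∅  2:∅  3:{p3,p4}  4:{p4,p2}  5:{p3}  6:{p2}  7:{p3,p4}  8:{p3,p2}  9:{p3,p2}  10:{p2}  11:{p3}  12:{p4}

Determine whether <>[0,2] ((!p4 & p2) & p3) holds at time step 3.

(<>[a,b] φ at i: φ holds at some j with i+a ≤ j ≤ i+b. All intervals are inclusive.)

Check ((!p4 & p2) & p3) at each j in [3,5]:
  j=3: false
  j=4: false
  j=5: false
No position in the window satisfies it → formula fails.

No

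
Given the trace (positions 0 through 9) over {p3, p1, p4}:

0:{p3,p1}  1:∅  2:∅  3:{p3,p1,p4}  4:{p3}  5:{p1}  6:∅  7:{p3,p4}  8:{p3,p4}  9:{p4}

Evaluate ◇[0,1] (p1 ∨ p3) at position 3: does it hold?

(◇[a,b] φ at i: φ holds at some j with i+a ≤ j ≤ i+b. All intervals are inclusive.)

True

Check (p1 ∨ p3) at each j in [3,4]:
  j=3: true
  j=4: true
Found at j=3 → formula holds.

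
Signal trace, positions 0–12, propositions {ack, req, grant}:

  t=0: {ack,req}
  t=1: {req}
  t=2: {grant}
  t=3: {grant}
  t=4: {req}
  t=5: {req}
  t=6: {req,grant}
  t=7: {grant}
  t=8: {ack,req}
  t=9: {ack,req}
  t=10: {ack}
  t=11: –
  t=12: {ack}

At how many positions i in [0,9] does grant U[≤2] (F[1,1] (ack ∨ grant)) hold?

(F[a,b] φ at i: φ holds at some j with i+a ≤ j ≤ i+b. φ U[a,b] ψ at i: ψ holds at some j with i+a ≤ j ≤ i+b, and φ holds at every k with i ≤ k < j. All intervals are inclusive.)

7

Evaluate at each i in [0,9]:
  i=0: ✗ (lhs fails at k=0 before rhs at j=1)
  i=1: ✓ (rhs at j=1)
  i=2: ✓ (rhs at j=2)
  i=3: ✗ (lhs fails at k=4 before rhs at j=5)
  i=4: ✗ (lhs fails at k=4 before rhs at j=5)
  i=5: ✓ (rhs at j=5)
  i=6: ✓ (rhs at j=6)
  i=7: ✓ (rhs at j=7)
  i=8: ✓ (rhs at j=8)
  i=9: ✓ (rhs at j=9)
Positions where it holds: {1, 2, 5, 6, 7, 8, 9} → 7.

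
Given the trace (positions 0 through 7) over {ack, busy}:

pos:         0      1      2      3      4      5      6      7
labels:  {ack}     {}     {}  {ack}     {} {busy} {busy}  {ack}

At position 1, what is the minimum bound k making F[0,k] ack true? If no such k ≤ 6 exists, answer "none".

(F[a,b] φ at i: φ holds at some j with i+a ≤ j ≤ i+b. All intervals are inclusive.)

2

Scan j = 1,2,… for ack:
  j=1: fails
  j=2: fails
  j=3: holds
First hit at j=3, so smallest k = 3-1 = 2.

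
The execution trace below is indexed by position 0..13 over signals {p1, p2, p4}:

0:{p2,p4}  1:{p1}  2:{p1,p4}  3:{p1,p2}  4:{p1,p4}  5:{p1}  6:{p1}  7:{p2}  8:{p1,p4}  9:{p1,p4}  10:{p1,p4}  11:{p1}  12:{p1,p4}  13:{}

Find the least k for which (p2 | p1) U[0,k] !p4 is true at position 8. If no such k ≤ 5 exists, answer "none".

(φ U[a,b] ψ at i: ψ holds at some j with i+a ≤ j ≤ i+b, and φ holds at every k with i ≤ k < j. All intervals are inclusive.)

3

Need earliest j ≥ 8 with !p4, and (p2 | p1) at every k in [8,j-1].
  j=8: rhs fails.
  j=9: rhs fails.
  j=10: rhs fails.
  j=11: rhs holds; lhs holds on [8,10]. k = 3.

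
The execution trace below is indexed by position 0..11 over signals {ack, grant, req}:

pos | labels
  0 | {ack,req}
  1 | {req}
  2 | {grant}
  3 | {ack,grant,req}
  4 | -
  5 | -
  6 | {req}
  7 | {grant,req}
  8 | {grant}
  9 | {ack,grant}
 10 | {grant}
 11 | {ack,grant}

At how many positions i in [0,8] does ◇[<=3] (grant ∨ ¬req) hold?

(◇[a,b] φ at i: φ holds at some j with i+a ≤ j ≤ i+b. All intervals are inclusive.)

9

Evaluate at each i in [0,8]:
  i=0: ✓ (witness j=2)
  i=1: ✓ (witness j=2)
  i=2: ✓ (witness j=2)
  i=3: ✓ (witness j=3)
  i=4: ✓ (witness j=4)
  i=5: ✓ (witness j=5)
  i=6: ✓ (witness j=7)
  i=7: ✓ (witness j=7)
  i=8: ✓ (witness j=8)
Positions where it holds: {0, 1, 2, 3, 4, 5, 6, 7, 8} → 9.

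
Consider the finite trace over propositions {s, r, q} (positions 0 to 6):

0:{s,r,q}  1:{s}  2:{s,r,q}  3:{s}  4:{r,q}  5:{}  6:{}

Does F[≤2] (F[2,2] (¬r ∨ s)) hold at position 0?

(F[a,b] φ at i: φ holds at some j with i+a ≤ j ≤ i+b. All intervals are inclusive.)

True

Check F[2,2] (¬r ∨ s) at each j in [0,2]:
  j=0: holds (witness at 2)
  j=1: holds (witness at 3)
  j=2: fails (none in [4,4])
Found at j=0 → formula holds.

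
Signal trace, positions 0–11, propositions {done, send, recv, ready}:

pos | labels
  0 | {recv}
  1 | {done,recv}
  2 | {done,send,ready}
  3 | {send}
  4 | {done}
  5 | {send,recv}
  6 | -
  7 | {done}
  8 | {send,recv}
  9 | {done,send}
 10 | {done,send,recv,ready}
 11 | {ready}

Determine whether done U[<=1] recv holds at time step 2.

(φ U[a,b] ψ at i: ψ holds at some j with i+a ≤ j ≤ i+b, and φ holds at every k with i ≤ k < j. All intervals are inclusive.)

Need some j in [2,3] with recv, and done at every k in [2,j-1].
  j=2: recv false.
  j=3: recv false.
No j in the window works → until fails.

No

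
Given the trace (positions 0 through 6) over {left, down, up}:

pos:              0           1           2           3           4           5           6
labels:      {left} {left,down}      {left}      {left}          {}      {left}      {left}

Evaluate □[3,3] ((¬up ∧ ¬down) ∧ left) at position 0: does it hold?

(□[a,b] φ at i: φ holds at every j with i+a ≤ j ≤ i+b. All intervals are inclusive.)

Check ((¬up ∧ ¬down) ∧ left) at every j in [3,3]:
  j=3: true
All positions satisfy it → formula holds.

Yes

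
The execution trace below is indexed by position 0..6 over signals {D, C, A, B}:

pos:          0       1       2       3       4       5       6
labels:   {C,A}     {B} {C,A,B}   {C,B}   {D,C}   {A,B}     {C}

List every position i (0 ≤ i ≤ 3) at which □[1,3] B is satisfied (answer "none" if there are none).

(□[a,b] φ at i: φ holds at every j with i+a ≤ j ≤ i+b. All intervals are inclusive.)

Evaluate at each i in [0,3]:
  i=0: ✓ (all of [1,3])
  i=1: ✗ (fails at j=4)
  i=2: ✗ (fails at j=4)
  i=3: ✗ (fails at j=4)

0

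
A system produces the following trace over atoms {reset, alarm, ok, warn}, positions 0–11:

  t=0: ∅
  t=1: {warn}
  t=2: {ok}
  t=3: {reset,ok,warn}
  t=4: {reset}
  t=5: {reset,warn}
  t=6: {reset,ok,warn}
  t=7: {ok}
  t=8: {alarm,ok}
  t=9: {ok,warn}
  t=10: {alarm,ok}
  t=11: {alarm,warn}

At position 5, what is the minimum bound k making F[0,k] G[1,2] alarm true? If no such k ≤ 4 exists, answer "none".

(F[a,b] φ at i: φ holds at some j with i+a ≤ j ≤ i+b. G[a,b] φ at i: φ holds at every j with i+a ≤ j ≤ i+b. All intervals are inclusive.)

4

Scan j = 5,6,… for G[1,2] alarm:
  j=5: fails
  j=6: fails
  j=7: fails
  j=8: fails
  j=9: holds
First hit at j=9, so smallest k = 9-5 = 4.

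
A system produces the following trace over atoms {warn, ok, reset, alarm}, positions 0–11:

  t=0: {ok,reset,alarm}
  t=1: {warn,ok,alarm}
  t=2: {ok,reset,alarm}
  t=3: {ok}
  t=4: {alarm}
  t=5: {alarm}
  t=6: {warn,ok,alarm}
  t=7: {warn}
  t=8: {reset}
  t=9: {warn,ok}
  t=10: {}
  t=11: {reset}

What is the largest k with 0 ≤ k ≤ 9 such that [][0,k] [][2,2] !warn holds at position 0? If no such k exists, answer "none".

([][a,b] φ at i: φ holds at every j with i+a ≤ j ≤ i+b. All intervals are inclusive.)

[][2,2] !warn must hold from j=0 onward; find where it first fails.
  j=0: holds
  j=1: holds
  j=2: holds
  j=3: holds
  j=4: fails
Holds on [0,3], so largest k = 3.

3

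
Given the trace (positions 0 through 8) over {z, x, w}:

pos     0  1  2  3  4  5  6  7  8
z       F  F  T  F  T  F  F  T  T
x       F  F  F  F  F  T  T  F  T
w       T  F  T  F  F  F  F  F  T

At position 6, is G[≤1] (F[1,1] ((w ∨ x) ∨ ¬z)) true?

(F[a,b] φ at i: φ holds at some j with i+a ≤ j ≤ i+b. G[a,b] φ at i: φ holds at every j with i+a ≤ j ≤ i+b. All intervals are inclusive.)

No

Check F[1,1] ((w ∨ x) ∨ ¬z) at every j in [6,7]:
  j=6: fails (none in [7,7])
  j=7: holds (witness at 8)
Fails at j=6 → formula fails.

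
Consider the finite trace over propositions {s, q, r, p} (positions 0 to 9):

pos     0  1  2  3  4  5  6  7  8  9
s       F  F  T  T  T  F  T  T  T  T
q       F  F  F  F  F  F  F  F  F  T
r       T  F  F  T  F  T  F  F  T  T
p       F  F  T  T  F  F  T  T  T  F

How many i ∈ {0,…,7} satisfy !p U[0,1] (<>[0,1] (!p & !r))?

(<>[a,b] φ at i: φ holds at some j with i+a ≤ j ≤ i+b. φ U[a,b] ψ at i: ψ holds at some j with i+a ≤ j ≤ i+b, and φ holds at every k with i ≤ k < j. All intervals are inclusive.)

4

Evaluate at each i in [0,7]:
  i=0: ✓ (rhs at j=0)
  i=1: ✓ (rhs at j=1)
  i=2: ✗ (lhs fails at k=2 before rhs at j=3)
  i=3: ✓ (rhs at j=3)
  i=4: ✓ (rhs at j=4)
  i=5: ✗ (no rhs in [5,6])
  i=6: ✗ (no rhs in [6,7])
  i=7: ✗ (no rhs in [7,8])
Positions where it holds: {0, 1, 3, 4} → 4.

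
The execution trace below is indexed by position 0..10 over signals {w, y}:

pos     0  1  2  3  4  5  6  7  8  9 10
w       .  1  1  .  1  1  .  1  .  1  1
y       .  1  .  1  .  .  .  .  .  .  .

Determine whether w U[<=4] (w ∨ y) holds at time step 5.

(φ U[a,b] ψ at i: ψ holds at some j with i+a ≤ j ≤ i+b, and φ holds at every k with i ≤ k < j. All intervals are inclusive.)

Yes

Need some j in [5,9] with (w ∨ y), and w at every k in [5,j-1].
  j=5: (w ∨ y) holds; no prefix to check → satisfied.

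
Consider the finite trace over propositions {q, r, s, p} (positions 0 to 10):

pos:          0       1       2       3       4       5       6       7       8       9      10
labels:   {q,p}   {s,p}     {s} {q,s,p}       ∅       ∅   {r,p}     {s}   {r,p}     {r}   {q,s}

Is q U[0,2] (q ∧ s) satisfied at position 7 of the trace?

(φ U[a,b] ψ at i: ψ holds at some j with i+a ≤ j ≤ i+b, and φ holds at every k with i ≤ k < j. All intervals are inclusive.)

Need some j in [7,9] with (q ∧ s), and q at every k in [7,j-1].
  j=7: (q ∧ s) false.
  j=8: (q ∧ s) false.
  j=9: (q ∧ s) false.
No j in the window works → until fails.

No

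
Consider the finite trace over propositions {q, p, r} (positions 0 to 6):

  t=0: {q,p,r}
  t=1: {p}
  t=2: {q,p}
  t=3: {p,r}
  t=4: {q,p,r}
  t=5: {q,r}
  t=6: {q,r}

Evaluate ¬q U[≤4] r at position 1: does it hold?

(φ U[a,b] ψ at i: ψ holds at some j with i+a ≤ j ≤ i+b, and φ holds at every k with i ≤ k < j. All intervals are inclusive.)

Need some j in [1,5] with r, and ¬q at every k in [1,j-1].
  j=1: r false.
  j=2: r false.
  j=3: r holds, but ¬q fails at k=2 → not this j.
  j=4: r holds, but ¬q fails at k=2 → not this j.
  j=5: r holds, but ¬q fails at k=2 → not this j.
No j in the window works → until fails.

Does not hold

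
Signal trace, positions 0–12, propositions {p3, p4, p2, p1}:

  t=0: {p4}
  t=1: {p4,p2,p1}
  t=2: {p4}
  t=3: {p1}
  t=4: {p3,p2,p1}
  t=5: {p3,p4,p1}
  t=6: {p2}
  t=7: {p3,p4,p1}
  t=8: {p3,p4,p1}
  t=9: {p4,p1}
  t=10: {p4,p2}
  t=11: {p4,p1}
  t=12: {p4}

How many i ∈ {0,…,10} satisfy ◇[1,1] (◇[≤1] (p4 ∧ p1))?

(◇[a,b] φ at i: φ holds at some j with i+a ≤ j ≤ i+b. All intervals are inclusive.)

9

Evaluate at each i in [0,10]:
  i=0: ✓ (witness j=1)
  i=1: ✗ (none in [2,2])
  i=2: ✗ (none in [3,3])
  i=3: ✓ (witness j=4)
  i=4: ✓ (witness j=5)
  i=5: ✓ (witness j=6)
  i=6: ✓ (witness j=7)
  i=7: ✓ (witness j=8)
  i=8: ✓ (witness j=9)
  i=9: ✓ (witness j=10)
  i=10: ✓ (witness j=11)
Positions where it holds: {0, 3, 4, 5, 6, 7, 8, 9, 10} → 9.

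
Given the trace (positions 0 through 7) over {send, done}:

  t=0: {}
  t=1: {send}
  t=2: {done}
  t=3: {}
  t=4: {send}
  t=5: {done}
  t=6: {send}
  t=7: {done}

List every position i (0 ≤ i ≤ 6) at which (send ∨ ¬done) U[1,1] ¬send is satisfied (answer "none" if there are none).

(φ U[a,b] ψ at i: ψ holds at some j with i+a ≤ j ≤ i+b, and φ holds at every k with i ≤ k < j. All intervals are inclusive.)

Evaluate at each i in [0,6]:
  i=0: ✗ (no rhs in [1,1])
  i=1: ✓ (rhs at j=2; lhs holds on [1,1])
  i=2: ✗ (lhs fails at k=2 before rhs at j=3)
  i=3: ✗ (no rhs in [4,4])
  i=4: ✓ (rhs at j=5; lhs holds on [4,4])
  i=5: ✗ (no rhs in [6,6])
  i=6: ✓ (rhs at j=7; lhs holds on [6,6])

1, 4, 6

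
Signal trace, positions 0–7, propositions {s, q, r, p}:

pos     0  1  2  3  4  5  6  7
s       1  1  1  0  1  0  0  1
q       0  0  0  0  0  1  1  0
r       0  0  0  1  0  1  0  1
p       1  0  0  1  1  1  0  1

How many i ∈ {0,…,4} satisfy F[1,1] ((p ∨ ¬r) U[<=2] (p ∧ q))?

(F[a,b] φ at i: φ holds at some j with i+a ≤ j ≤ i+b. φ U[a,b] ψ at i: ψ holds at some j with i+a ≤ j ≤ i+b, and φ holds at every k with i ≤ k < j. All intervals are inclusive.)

Evaluate at each i in [0,4]:
  i=0: ✗ (none in [1,1])
  i=1: ✗ (none in [2,2])
  i=2: ✓ (witness j=3)
  i=3: ✓ (witness j=4)
  i=4: ✓ (witness j=5)
Positions where it holds: {2, 3, 4} → 3.

3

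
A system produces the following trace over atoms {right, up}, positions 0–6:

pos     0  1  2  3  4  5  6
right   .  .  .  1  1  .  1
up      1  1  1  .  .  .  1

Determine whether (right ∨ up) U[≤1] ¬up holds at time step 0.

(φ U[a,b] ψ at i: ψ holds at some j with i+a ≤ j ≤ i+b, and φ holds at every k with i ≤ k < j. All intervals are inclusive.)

No

Need some j in [0,1] with ¬up, and (right ∨ up) at every k in [0,j-1].
  j=0: ¬up false.
  j=1: ¬up false.
No j in the window works → until fails.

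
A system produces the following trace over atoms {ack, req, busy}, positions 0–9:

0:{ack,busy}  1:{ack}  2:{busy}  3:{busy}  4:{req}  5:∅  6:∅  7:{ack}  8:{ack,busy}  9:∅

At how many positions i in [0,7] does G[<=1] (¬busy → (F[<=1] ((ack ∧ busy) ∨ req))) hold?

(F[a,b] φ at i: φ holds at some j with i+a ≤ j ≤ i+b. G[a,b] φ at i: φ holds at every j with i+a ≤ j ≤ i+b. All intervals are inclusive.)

Evaluate at each i in [0,7]:
  i=0: ✗ (fails at j=1)
  i=1: ✗ (fails at j=1)
  i=2: ✓ (all of [2,3])
  i=3: ✓ (all of [3,4])
  i=4: ✗ (fails at j=5)
  i=5: ✗ (fails at j=5)
  i=6: ✗ (fails at j=6)
  i=7: ✓ (all of [7,8])
Positions where it holds: {2, 3, 7} → 3.

3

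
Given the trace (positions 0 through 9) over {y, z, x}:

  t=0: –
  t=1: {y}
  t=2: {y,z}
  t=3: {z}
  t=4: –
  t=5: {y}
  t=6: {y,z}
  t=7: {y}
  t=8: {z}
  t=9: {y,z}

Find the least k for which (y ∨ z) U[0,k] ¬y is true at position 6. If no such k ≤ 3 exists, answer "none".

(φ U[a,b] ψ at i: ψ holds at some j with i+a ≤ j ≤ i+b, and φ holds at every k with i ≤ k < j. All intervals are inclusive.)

Need earliest j ≥ 6 with ¬y, and (y ∨ z) at every k in [6,j-1].
  j=6: rhs fails.
  j=7: rhs fails.
  j=8: rhs holds; lhs holds on [6,7]. k = 2.

2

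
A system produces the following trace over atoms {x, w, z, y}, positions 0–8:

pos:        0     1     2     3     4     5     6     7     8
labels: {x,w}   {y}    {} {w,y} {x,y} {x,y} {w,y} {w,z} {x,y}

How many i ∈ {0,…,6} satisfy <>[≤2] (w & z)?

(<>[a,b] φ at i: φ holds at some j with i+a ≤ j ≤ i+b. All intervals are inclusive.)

2

Evaluate at each i in [0,6]:
  i=0: ✗ (none in [0,2])
  i=1: ✗ (none in [1,3])
  i=2: ✗ (none in [2,4])
  i=3: ✗ (none in [3,5])
  i=4: ✗ (none in [4,6])
  i=5: ✓ (witness j=7)
  i=6: ✓ (witness j=7)
Positions where it holds: {5, 6} → 2.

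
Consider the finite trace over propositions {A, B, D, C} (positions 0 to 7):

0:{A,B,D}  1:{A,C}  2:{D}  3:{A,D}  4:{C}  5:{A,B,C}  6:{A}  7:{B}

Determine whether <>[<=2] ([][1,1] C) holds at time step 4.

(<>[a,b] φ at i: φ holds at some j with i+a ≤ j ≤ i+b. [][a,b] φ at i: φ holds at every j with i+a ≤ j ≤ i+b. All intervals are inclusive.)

Holds

Check [][1,1] C at each j in [4,6]:
  j=4: holds on [5,5]
  j=5: fails at 6
  j=6: fails at 7
Found at j=4 → formula holds.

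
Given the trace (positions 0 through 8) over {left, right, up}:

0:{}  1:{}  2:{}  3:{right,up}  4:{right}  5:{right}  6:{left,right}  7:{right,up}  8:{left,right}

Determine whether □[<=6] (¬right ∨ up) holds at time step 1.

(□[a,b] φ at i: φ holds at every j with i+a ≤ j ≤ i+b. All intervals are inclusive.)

False

Check (¬right ∨ up) at every j in [1,7]:
  j=1: true
  j=2: true
  j=3: true
  j=4: false
  j=5: false
  j=6: false
  j=7: true
Fails at j=4 → formula fails.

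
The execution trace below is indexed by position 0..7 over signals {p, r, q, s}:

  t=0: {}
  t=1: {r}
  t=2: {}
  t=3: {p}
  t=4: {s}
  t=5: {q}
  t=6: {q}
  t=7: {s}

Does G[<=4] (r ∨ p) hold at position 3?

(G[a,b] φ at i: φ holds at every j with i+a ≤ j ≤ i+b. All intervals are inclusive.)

No

Check (r ∨ p) at every j in [3,7]:
  j=3: true
  j=4: false
  j=5: false
  j=6: false
  j=7: false
Fails at j=4 → formula fails.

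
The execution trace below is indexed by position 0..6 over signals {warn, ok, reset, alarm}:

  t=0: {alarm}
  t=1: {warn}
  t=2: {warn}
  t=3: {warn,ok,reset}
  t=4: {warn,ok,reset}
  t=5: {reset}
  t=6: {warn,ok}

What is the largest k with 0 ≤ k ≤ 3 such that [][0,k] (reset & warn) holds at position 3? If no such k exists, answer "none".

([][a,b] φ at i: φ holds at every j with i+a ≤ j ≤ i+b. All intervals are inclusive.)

1

(reset & warn) must hold from j=3 onward; find where it first fails.
  j=3: holds
  j=4: holds
  j=5: fails
Holds on [3,4], so largest k = 1.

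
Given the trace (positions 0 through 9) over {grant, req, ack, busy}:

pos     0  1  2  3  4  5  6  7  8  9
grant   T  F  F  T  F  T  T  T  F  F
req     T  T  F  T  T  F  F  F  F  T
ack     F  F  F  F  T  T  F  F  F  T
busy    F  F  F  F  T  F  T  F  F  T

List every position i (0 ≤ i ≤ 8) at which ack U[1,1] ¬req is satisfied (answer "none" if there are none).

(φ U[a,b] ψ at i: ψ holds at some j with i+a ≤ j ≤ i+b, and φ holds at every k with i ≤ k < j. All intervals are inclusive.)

Evaluate at each i in [0,8]:
  i=0: ✗ (no rhs in [1,1])
  i=1: ✗ (lhs fails at k=1 before rhs at j=2)
  i=2: ✗ (no rhs in [3,3])
  i=3: ✗ (no rhs in [4,4])
  i=4: ✓ (rhs at j=5; lhs holds on [4,4])
  i=5: ✓ (rhs at j=6; lhs holds on [5,5])
  i=6: ✗ (lhs fails at k=6 before rhs at j=7)
  i=7: ✗ (lhs fails at k=7 before rhs at j=8)
  i=8: ✗ (no rhs in [9,9])

4, 5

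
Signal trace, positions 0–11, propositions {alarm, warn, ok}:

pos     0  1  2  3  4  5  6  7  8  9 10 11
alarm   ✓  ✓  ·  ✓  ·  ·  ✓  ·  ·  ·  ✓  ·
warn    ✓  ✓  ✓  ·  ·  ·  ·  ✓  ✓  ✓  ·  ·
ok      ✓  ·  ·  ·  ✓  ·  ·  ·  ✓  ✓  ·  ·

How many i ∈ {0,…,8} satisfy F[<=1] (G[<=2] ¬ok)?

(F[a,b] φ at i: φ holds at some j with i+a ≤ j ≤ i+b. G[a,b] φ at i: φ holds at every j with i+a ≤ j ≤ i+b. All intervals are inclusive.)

Evaluate at each i in [0,8]:
  i=0: ✓ (witness j=1)
  i=1: ✓ (witness j=1)
  i=2: ✗ (none in [2,3])
  i=3: ✗ (none in [3,4])
  i=4: ✓ (witness j=5)
  i=5: ✓ (witness j=5)
  i=6: ✗ (none in [6,7])
  i=7: ✗ (none in [7,8])
  i=8: ✗ (none in [8,9])
Positions where it holds: {0, 1, 4, 5} → 4.

4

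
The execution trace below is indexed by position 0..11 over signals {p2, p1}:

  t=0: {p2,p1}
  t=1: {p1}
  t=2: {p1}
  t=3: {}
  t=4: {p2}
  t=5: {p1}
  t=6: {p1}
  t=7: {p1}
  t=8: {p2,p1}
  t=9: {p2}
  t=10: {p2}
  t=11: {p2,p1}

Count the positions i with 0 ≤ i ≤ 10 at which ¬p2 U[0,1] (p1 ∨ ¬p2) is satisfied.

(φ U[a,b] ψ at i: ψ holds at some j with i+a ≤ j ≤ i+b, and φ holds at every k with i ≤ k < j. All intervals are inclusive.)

8

Evaluate at each i in [0,10]:
  i=0: ✓ (rhs at j=0)
  i=1: ✓ (rhs at j=1)
  i=2: ✓ (rhs at j=2)
  i=3: ✓ (rhs at j=3)
  i=4: ✗ (lhs fails at k=4 before rhs at j=5)
  i=5: ✓ (rhs at j=5)
  i=6: ✓ (rhs at j=6)
  i=7: ✓ (rhs at j=7)
  i=8: ✓ (rhs at j=8)
  i=9: ✗ (no rhs in [9,10])
  i=10: ✗ (lhs fails at k=10 before rhs at j=11)
Positions where it holds: {0, 1, 2, 3, 5, 6, 7, 8} → 8.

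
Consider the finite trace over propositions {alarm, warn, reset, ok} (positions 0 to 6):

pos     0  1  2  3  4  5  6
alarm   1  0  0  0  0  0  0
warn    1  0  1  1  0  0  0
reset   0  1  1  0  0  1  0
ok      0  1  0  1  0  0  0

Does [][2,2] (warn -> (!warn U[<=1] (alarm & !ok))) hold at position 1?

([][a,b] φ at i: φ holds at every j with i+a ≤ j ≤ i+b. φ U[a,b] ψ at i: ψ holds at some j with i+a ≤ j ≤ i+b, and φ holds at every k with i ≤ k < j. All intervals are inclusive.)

No

Check (warn -> (!warn U[<=1] (alarm & !ok))) at every j in [3,3]:
  j=3: antecedent true; consequent fails → ✗
Fails at j=3 → formula fails.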